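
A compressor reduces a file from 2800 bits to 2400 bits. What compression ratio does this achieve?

Compression ratio = Original / Compressed
= 2800 / 2400 = 1.17:1


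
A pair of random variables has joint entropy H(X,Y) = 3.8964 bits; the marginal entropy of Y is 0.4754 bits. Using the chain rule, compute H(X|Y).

Chain rule: H(X,Y) = H(X|Y) + H(Y)
H(X|Y) = H(X,Y) - H(Y) = 3.8964 - 0.4754 = 3.421 bits


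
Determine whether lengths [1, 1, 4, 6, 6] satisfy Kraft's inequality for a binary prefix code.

Kraft inequality: Σ 2^(-l_i) ≤ 1 for prefix-free code
Calculating: 2^(-1) + 2^(-1) + 2^(-4) + 2^(-6) + 2^(-6)
= 0.5 + 0.5 + 0.0625 + 0.015625 + 0.015625
= 1.0938
Since 1.0938 > 1, prefix-free code does not exist


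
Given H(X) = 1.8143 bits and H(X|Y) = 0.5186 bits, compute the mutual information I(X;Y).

I(X;Y) = H(X) - H(X|Y)
I(X;Y) = 1.8143 - 0.5186 = 1.2957 bits


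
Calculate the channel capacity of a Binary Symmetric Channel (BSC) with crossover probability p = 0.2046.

For BSC with error probability p:
C = 1 - H(p) where H(p) is binary entropy
H(0.2046) = -0.2046 × log₂(0.2046) - 0.7954 × log₂(0.7954)
H(p) = 0.7310
C = 1 - 0.7310 = 0.2690 bits/use


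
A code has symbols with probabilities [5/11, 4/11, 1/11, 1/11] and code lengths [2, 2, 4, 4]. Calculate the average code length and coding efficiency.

Average length L = Σ p_i × l_i = 2.3636 bits
Entropy H = 1.6767 bits
Efficiency η = H/L × 100% = 70.94%


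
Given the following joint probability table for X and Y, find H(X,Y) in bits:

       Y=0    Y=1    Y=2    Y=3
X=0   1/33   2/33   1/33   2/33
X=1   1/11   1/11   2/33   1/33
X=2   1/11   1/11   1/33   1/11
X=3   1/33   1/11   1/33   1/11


H(X,Y) = -Σ p(x,y) log₂ p(x,y)
  p(0,0)=1/33: -0.0303 × log₂(0.0303) = 0.1529
  p(0,1)=2/33: -0.0606 × log₂(0.0606) = 0.2451
  p(0,2)=1/33: -0.0303 × log₂(0.0303) = 0.1529
  p(0,3)=2/33: -0.0606 × log₂(0.0606) = 0.2451
  p(1,0)=1/11: -0.0909 × log₂(0.0909) = 0.3145
  p(1,1)=1/11: -0.0909 × log₂(0.0909) = 0.3145
  p(1,2)=2/33: -0.0606 × log₂(0.0606) = 0.2451
  p(1,3)=1/33: -0.0303 × log₂(0.0303) = 0.1529
  p(2,0)=1/11: -0.0909 × log₂(0.0909) = 0.3145
  p(2,1)=1/11: -0.0909 × log₂(0.0909) = 0.3145
  p(2,2)=1/33: -0.0303 × log₂(0.0303) = 0.1529
  p(2,3)=1/11: -0.0909 × log₂(0.0909) = 0.3145
  p(3,0)=1/33: -0.0303 × log₂(0.0303) = 0.1529
  p(3,1)=1/11: -0.0909 × log₂(0.0909) = 0.3145
  p(3,2)=1/33: -0.0303 × log₂(0.0303) = 0.1529
  p(3,3)=1/11: -0.0909 × log₂(0.0909) = 0.3145
H(X,Y) = 3.8540 bits


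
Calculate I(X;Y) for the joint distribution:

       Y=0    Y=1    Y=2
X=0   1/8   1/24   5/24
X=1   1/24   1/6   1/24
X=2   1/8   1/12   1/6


H(X) = 1.5613, H(Y) = 1.5632, H(X,Y) = 2.9550
I(X;Y) = H(X) + H(Y) - H(X,Y) = 0.1695 bits


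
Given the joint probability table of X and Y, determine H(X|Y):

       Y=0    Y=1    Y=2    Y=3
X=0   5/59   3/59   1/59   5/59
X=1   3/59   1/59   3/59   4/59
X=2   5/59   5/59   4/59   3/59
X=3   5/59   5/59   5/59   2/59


H(X|Y) = Σ_y p(y) H(X|Y=y)
  p(Y=0) = 18/59, H(X|Y=0) = 1.9708
  p(Y=1) = 14/59, H(X|Y=1) = 1.8092
  p(Y=2) = 13/59, H(X|Y=2) = 1.8262
  p(Y=3) = 14/59, H(X|Y=3) = 1.9242
H(X|Y) = 0.3051×1.9708 + 0.2373×1.8092 + 0.2203×1.8262 + 0.2373×1.9242 = 1.8895 bits


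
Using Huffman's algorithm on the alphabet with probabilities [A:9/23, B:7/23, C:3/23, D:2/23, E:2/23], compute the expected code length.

Huffman tree construction:
Combine smallest probabilities repeatedly
Resulting codes:
  A: 0 (length 1)
  B: 10 (length 2)
  C: 110 (length 3)
  D: 1110 (length 4)
  E: 1111 (length 4)
Average length = Σ p(s) × length(s) = 2.0870 bits


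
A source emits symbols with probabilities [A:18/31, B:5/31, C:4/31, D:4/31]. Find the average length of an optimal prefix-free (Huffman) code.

Huffman tree construction:
Combine smallest probabilities repeatedly
Resulting codes:
  A: 1 (length 1)
  B: 00 (length 2)
  C: 010 (length 3)
  D: 011 (length 3)
Average length = Σ p(s) × length(s) = 1.6774 bits


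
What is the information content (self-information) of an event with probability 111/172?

Information content I(x) = -log₂(p(x))
I = -log₂(111/172) = -log₂(0.6453)
I = 0.6318 bits


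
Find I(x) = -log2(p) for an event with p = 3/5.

Information content I(x) = -log₂(p(x))
I = -log₂(3/5) = -log₂(0.6000)
I = 0.7370 bits


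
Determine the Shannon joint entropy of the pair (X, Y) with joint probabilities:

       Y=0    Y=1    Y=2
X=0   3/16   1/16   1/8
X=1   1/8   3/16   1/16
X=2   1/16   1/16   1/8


H(X,Y) = -Σ p(x,y) log₂ p(x,y)
  p(0,0)=3/16: -0.1875 × log₂(0.1875) = 0.4528
  p(0,1)=1/16: -0.0625 × log₂(0.0625) = 0.2500
  p(0,2)=1/8: -0.1250 × log₂(0.1250) = 0.3750
  p(1,0)=1/8: -0.1250 × log₂(0.1250) = 0.3750
  p(1,1)=3/16: -0.1875 × log₂(0.1875) = 0.4528
  p(1,2)=1/16: -0.0625 × log₂(0.0625) = 0.2500
  p(2,0)=1/16: -0.0625 × log₂(0.0625) = 0.2500
  p(2,1)=1/16: -0.0625 × log₂(0.0625) = 0.2500
  p(2,2)=1/8: -0.1250 × log₂(0.1250) = 0.3750
H(X,Y) = 3.0306 bits


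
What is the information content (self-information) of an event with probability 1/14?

Information content I(x) = -log₂(p(x))
I = -log₂(1/14) = -log₂(0.0714)
I = 3.8074 bits


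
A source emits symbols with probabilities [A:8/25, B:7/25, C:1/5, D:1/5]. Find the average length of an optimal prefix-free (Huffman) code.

Huffman tree construction:
Combine smallest probabilities repeatedly
Resulting codes:
  A: 11 (length 2)
  B: 10 (length 2)
  C: 00 (length 2)
  D: 01 (length 2)
Average length = Σ p(s) × length(s) = 2.0000 bits


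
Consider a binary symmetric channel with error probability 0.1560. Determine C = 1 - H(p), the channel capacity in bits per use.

For BSC with error probability p:
C = 1 - H(p) where H(p) is binary entropy
H(0.1560) = -0.1560 × log₂(0.1560) - 0.8440 × log₂(0.8440)
H(p) = 0.6247
C = 1 - 0.6247 = 0.3753 bits/use


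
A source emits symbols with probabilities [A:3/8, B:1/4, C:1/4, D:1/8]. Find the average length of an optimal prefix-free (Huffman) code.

Huffman tree construction:
Combine smallest probabilities repeatedly
Resulting codes:
  A: 11 (length 2)
  B: 01 (length 2)
  C: 10 (length 2)
  D: 00 (length 2)
Average length = Σ p(s) × length(s) = 2.0000 bits


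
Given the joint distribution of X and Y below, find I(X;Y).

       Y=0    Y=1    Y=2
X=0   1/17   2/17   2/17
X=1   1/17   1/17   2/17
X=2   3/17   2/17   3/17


H(X) = 1.5222, H(Y) = 1.5657, H(X,Y) = 3.0575
I(X;Y) = H(X) + H(Y) - H(X,Y) = 0.0304 bits


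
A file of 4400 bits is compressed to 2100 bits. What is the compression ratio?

Compression ratio = Original / Compressed
= 4400 / 2100 = 2.10:1


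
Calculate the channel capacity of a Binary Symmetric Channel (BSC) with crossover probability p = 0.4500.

For BSC with error probability p:
C = 1 - H(p) where H(p) is binary entropy
H(0.4500) = -0.4500 × log₂(0.4500) - 0.5500 × log₂(0.5500)
H(p) = 0.9928
C = 1 - 0.9928 = 0.0072 bits/use


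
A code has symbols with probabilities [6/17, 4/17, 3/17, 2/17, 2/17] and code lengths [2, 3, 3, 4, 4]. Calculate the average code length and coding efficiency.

Average length L = Σ p_i × l_i = 2.8824 bits
Entropy H = 2.1895 bits
Efficiency η = H/L × 100% = 75.96%


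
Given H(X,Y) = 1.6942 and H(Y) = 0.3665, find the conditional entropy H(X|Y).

Chain rule: H(X,Y) = H(X|Y) + H(Y)
H(X|Y) = H(X,Y) - H(Y) = 1.6942 - 0.3665 = 1.3277 bits


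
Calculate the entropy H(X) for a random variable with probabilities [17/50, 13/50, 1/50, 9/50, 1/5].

H(X) = -Σ p(x) log₂ p(x)
  -17/50 × log₂(17/50) = 0.5292
  -13/50 × log₂(13/50) = 0.5053
  -1/50 × log₂(1/50) = 0.1129
  -9/50 × log₂(9/50) = 0.4453
  -1/5 × log₂(1/5) = 0.4644
H(X) = 2.0570 bits


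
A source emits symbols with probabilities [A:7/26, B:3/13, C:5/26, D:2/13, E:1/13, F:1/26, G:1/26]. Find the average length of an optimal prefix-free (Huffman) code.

Huffman tree construction:
Combine smallest probabilities repeatedly
Resulting codes:
  A: 10 (length 2)
  B: 01 (length 2)
  C: 00 (length 2)
  D: 110 (length 3)
  E: 1110 (length 4)
  F: 11110 (length 5)
  G: 11111 (length 5)
Average length = Σ p(s) × length(s) = 2.5385 bits


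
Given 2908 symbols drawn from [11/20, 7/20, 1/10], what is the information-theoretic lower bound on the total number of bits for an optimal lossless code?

Entropy H = 1.3367 bits/symbol
Minimum bits = H × n = 1.3367 × 2908
= 3887.03 bits


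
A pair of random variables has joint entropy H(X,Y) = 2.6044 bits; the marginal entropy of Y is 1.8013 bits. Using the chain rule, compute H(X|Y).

Chain rule: H(X,Y) = H(X|Y) + H(Y)
H(X|Y) = H(X,Y) - H(Y) = 2.6044 - 1.8013 = 0.8031 bits


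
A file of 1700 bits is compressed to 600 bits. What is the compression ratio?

Compression ratio = Original / Compressed
= 1700 / 600 = 2.83:1


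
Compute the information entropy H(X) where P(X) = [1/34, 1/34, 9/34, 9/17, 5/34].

H(X) = -Σ p(x) log₂ p(x)
  -1/34 × log₂(1/34) = 0.1496
  -1/34 × log₂(1/34) = 0.1496
  -9/34 × log₂(9/34) = 0.5076
  -9/17 × log₂(9/17) = 0.4858
  -5/34 × log₂(5/34) = 0.4067
H(X) = 1.6993 bits


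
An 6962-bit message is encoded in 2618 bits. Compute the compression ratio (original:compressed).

Compression ratio = Original / Compressed
= 6962 / 2618 = 2.66:1


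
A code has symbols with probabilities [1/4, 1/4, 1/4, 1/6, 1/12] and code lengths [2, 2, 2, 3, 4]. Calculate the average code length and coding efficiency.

Average length L = Σ p_i × l_i = 2.3333 bits
Entropy H = 2.2296 bits
Efficiency η = H/L × 100% = 95.55%


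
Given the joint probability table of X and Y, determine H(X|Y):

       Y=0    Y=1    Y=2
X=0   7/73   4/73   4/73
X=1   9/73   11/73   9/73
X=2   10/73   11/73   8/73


H(X|Y) = Σ_y p(y) H(X|Y=y)
  p(Y=0) = 26/73, H(X|Y=0) = 1.5697
  p(Y=1) = 26/73, H(X|Y=1) = 1.4655
  p(Y=2) = 21/73, H(X|Y=2) = 1.5100
H(X|Y) = 0.3562×1.5697 + 0.3562×1.4655 + 0.2877×1.5100 = 1.5154 bits


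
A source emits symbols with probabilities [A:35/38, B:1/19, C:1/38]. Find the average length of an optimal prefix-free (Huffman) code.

Huffman tree construction:
Combine smallest probabilities repeatedly
Resulting codes:
  A: 1 (length 1)
  B: 01 (length 2)
  C: 00 (length 2)
Average length = Σ p(s) × length(s) = 1.0789 bits


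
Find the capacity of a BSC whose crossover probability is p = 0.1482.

For BSC with error probability p:
C = 1 - H(p) where H(p) is binary entropy
H(0.1482) = -0.1482 × log₂(0.1482) - 0.8518 × log₂(0.8518)
H(p) = 0.6053
C = 1 - 0.6053 = 0.3947 bits/use


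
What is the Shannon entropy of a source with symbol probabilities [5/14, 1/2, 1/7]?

H(X) = -Σ p(x) log₂ p(x)
  -5/14 × log₂(5/14) = 0.5305
  -1/2 × log₂(1/2) = 0.5000
  -1/7 × log₂(1/7) = 0.4011
H(X) = 1.4316 bits


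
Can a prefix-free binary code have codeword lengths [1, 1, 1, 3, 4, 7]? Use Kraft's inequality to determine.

Kraft inequality: Σ 2^(-l_i) ≤ 1 for prefix-free code
Calculating: 2^(-1) + 2^(-1) + 2^(-1) + 2^(-3) + 2^(-4) + 2^(-7)
= 0.5 + 0.5 + 0.5 + 0.125 + 0.0625 + 0.0078125
= 1.6953
Since 1.6953 > 1, prefix-free code does not exist


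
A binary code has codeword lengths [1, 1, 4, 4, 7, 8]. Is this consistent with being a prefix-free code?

Kraft inequality: Σ 2^(-l_i) ≤ 1 for prefix-free code
Calculating: 2^(-1) + 2^(-1) + 2^(-4) + 2^(-4) + 2^(-7) + 2^(-8)
= 0.5 + 0.5 + 0.0625 + 0.0625 + 0.0078125 + 0.00390625
= 1.1367
Since 1.1367 > 1, prefix-free code does not exist


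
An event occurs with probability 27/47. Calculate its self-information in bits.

Information content I(x) = -log₂(p(x))
I = -log₂(27/47) = -log₂(0.5745)
I = 0.7997 bits


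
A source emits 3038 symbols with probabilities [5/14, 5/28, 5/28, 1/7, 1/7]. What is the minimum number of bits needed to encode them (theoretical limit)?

Entropy H = 2.2203 bits/symbol
Minimum bits = H × n = 2.2203 × 3038
= 6745.16 bits


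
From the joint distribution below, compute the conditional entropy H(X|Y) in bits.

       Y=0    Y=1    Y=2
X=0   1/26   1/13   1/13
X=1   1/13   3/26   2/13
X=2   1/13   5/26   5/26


H(X|Y) = Σ_y p(y) H(X|Y=y)
  p(Y=0) = 5/26, H(X|Y=0) = 1.5219
  p(Y=1) = 5/13, H(X|Y=1) = 1.4855
  p(Y=2) = 11/26, H(X|Y=2) = 1.4949
H(X|Y) = 0.1923×1.5219 + 0.3846×1.4855 + 0.4231×1.4949 = 1.4965 bits


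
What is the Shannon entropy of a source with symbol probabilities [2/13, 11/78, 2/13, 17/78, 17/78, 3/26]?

H(X) = -Σ p(x) log₂ p(x)
  -2/13 × log₂(2/13) = 0.4155
  -11/78 × log₂(11/78) = 0.3985
  -2/13 × log₂(2/13) = 0.4155
  -17/78 × log₂(17/78) = 0.4790
  -17/78 × log₂(17/78) = 0.4790
  -3/26 × log₂(3/26) = 0.3595
H(X) = 2.5470 bits


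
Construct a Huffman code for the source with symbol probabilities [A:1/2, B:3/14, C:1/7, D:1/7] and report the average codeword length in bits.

Huffman tree construction:
Combine smallest probabilities repeatedly
Resulting codes:
  A: 0 (length 1)
  B: 10 (length 2)
  C: 110 (length 3)
  D: 111 (length 3)
Average length = Σ p(s) × length(s) = 1.7857 bits


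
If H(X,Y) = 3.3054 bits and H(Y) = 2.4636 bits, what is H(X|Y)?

Chain rule: H(X,Y) = H(X|Y) + H(Y)
H(X|Y) = H(X,Y) - H(Y) = 3.3054 - 2.4636 = 0.8418 bits


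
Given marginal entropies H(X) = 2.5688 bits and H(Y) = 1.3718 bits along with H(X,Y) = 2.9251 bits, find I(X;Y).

I(X;Y) = H(X) + H(Y) - H(X,Y)
I(X;Y) = 2.5688 + 1.3718 - 2.9251 = 1.0155 bits


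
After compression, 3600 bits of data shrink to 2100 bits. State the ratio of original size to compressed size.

Compression ratio = Original / Compressed
= 3600 / 2100 = 1.71:1


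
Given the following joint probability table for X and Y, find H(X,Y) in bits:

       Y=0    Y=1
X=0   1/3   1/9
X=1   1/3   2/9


H(X,Y) = -Σ p(x,y) log₂ p(x,y)
  p(0,0)=1/3: -0.3333 × log₂(0.3333) = 0.5283
  p(0,1)=1/9: -0.1111 × log₂(0.1111) = 0.3522
  p(1,0)=1/3: -0.3333 × log₂(0.3333) = 0.5283
  p(1,1)=2/9: -0.2222 × log₂(0.2222) = 0.4822
H(X,Y) = 1.8911 bits


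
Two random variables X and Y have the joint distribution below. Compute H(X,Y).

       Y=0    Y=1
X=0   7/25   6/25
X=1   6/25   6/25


H(X,Y) = -Σ p(x,y) log₂ p(x,y)
  p(0,0)=7/25: -0.2800 × log₂(0.2800) = 0.5142
  p(0,1)=6/25: -0.2400 × log₂(0.2400) = 0.4941
  p(1,0)=6/25: -0.2400 × log₂(0.2400) = 0.4941
  p(1,1)=6/25: -0.2400 × log₂(0.2400) = 0.4941
H(X,Y) = 1.9966 bits


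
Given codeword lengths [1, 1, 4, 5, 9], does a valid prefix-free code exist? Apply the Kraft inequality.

Kraft inequality: Σ 2^(-l_i) ≤ 1 for prefix-free code
Calculating: 2^(-1) + 2^(-1) + 2^(-4) + 2^(-5) + 2^(-9)
= 0.5 + 0.5 + 0.0625 + 0.03125 + 0.001953125
= 1.0957
Since 1.0957 > 1, prefix-free code does not exist


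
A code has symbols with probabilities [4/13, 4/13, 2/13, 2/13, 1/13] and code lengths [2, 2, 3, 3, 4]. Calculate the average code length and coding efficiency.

Average length L = Σ p_i × l_i = 2.4615 bits
Entropy H = 2.1620 bits
Efficiency η = H/L × 100% = 87.83%


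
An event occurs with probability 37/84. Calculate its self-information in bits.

Information content I(x) = -log₂(p(x))
I = -log₂(37/84) = -log₂(0.4405)
I = 1.1829 bits


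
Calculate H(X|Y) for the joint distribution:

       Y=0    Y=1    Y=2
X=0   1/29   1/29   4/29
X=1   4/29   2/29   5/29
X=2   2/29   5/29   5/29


H(X|Y) = Σ_y p(y) H(X|Y=y)
  p(Y=0) = 7/29, H(X|Y=0) = 1.3788
  p(Y=1) = 8/29, H(X|Y=1) = 1.2988
  p(Y=2) = 14/29, H(X|Y=2) = 1.5774
H(X|Y) = 0.2414×1.3788 + 0.2759×1.2988 + 0.4828×1.5774 = 1.4526 bits


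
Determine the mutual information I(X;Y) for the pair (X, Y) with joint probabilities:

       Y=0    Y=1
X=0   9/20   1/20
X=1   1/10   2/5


H(X) = 1.0000, H(Y) = 0.9928, H(X,Y) = 1.5955
I(X;Y) = H(X) + H(Y) - H(X,Y) = 0.3973 bits


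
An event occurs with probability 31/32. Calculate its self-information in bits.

Information content I(x) = -log₂(p(x))
I = -log₂(31/32) = -log₂(0.9688)
I = 0.0458 bits


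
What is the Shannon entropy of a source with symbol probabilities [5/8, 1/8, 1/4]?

H(X) = -Σ p(x) log₂ p(x)
  -5/8 × log₂(5/8) = 0.4238
  -1/8 × log₂(1/8) = 0.3750
  -1/4 × log₂(1/4) = 0.5000
H(X) = 1.2988 bits


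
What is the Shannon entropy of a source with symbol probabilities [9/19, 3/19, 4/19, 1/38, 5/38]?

H(X) = -Σ p(x) log₂ p(x)
  -9/19 × log₂(9/19) = 0.5106
  -3/19 × log₂(3/19) = 0.4205
  -4/19 × log₂(4/19) = 0.4732
  -1/38 × log₂(1/38) = 0.1381
  -5/38 × log₂(5/38) = 0.3850
H(X) = 1.9275 bits


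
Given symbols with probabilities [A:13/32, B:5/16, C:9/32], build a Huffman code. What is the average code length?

Huffman tree construction:
Combine smallest probabilities repeatedly
Resulting codes:
  A: 0 (length 1)
  B: 11 (length 2)
  C: 10 (length 2)
Average length = Σ p(s) × length(s) = 1.5938 bits


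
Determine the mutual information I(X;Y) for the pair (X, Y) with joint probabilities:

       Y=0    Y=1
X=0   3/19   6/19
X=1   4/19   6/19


H(X) = 0.9980, H(Y) = 0.9495, H(X,Y) = 1.9440
I(X;Y) = H(X) + H(Y) - H(X,Y) = 0.0034 bits


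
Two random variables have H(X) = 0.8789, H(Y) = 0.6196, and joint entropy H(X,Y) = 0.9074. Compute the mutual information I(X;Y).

I(X;Y) = H(X) + H(Y) - H(X,Y)
I(X;Y) = 0.8789 + 0.6196 - 0.9074 = 0.5911 bits


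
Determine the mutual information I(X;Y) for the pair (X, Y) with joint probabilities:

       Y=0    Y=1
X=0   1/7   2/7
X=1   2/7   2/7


H(X) = 0.9852, H(Y) = 0.9852, H(X,Y) = 1.9502
I(X;Y) = H(X) + H(Y) - H(X,Y) = 0.0202 bits


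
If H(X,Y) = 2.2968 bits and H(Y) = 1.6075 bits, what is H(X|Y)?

Chain rule: H(X,Y) = H(X|Y) + H(Y)
H(X|Y) = H(X,Y) - H(Y) = 2.2968 - 1.6075 = 0.6893 bits


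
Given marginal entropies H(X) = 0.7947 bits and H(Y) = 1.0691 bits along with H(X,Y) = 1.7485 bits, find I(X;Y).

I(X;Y) = H(X) + H(Y) - H(X,Y)
I(X;Y) = 0.7947 + 1.0691 - 1.7485 = 0.1153 bits


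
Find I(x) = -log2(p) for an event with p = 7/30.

Information content I(x) = -log₂(p(x))
I = -log₂(7/30) = -log₂(0.2333)
I = 2.0995 bits


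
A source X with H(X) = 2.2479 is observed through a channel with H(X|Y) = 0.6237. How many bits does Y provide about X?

I(X;Y) = H(X) - H(X|Y)
I(X;Y) = 2.2479 - 0.6237 = 1.6242 bits


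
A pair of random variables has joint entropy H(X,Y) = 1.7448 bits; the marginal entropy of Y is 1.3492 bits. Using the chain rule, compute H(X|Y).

Chain rule: H(X,Y) = H(X|Y) + H(Y)
H(X|Y) = H(X,Y) - H(Y) = 1.7448 - 1.3492 = 0.3956 bits


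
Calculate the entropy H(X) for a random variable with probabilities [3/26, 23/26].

H(X) = -Σ p(x) log₂ p(x)
  -3/26 × log₂(3/26) = 0.3595
  -23/26 × log₂(23/26) = 0.1565
H(X) = 0.5159 bits


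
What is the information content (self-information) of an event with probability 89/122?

Information content I(x) = -log₂(p(x))
I = -log₂(89/122) = -log₂(0.7295)
I = 0.4550 bits


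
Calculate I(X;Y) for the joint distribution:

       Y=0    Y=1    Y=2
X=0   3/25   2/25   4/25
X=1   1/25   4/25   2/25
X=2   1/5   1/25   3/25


H(X) = 1.5755, H(Y) = 1.5755, H(X,Y) = 2.9991
I(X;Y) = H(X) + H(Y) - H(X,Y) = 0.1518 bits


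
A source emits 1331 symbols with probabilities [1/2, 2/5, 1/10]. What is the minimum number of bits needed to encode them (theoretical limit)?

Entropy H = 1.3610 bits/symbol
Minimum bits = H × n = 1.3610 × 1331
= 1811.44 bits


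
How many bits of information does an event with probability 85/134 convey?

Information content I(x) = -log₂(p(x))
I = -log₂(85/134) = -log₂(0.6343)
I = 0.6567 bits


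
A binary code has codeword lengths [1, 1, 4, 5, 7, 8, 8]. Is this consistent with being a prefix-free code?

Kraft inequality: Σ 2^(-l_i) ≤ 1 for prefix-free code
Calculating: 2^(-1) + 2^(-1) + 2^(-4) + 2^(-5) + 2^(-7) + 2^(-8) + 2^(-8)
= 0.5 + 0.5 + 0.0625 + 0.03125 + 0.0078125 + 0.00390625 + 0.00390625
= 1.1094
Since 1.1094 > 1, prefix-free code does not exist


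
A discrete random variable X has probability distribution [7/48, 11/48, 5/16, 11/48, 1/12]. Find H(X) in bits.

H(X) = -Σ p(x) log₂ p(x)
  -7/48 × log₂(7/48) = 0.4051
  -11/48 × log₂(11/48) = 0.4871
  -5/16 × log₂(5/16) = 0.5244
  -11/48 × log₂(11/48) = 0.4871
  -1/12 × log₂(1/12) = 0.2987
H(X) = 2.2024 bits


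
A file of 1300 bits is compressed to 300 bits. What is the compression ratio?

Compression ratio = Original / Compressed
= 1300 / 300 = 4.33:1


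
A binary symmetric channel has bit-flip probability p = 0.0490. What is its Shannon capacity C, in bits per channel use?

For BSC with error probability p:
C = 1 - H(p) where H(p) is binary entropy
H(0.0490) = -0.0490 × log₂(0.0490) - 0.9510 × log₂(0.9510)
H(p) = 0.2821
C = 1 - 0.2821 = 0.7179 bits/use


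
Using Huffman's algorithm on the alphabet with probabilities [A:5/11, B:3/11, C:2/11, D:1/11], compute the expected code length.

Huffman tree construction:
Combine smallest probabilities repeatedly
Resulting codes:
  A: 0 (length 1)
  B: 10 (length 2)
  C: 111 (length 3)
  D: 110 (length 3)
Average length = Σ p(s) × length(s) = 1.8182 bits


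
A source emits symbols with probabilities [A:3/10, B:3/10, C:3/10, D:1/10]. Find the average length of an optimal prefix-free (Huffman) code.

Huffman tree construction:
Combine smallest probabilities repeatedly
Resulting codes:
  A: 01 (length 2)
  B: 10 (length 2)
  C: 11 (length 2)
  D: 00 (length 2)
Average length = Σ p(s) × length(s) = 2.0000 bits


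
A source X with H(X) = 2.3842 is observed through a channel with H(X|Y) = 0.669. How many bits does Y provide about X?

I(X;Y) = H(X) - H(X|Y)
I(X;Y) = 2.3842 - 0.669 = 1.7152 bits


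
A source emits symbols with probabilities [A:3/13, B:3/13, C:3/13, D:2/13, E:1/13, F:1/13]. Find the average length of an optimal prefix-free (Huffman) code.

Huffman tree construction:
Combine smallest probabilities repeatedly
Resulting codes:
  A: 00 (length 2)
  B: 01 (length 2)
  C: 10 (length 2)
  D: 110 (length 3)
  E: 1110 (length 4)
  F: 1111 (length 4)
Average length = Σ p(s) × length(s) = 2.4615 bits


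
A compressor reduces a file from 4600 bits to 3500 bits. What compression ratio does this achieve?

Compression ratio = Original / Compressed
= 4600 / 3500 = 1.31:1


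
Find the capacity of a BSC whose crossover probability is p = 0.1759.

For BSC with error probability p:
C = 1 - H(p) where H(p) is binary entropy
H(0.1759) = -0.1759 × log₂(0.1759) - 0.8241 × log₂(0.8241)
H(p) = 0.6710
C = 1 - 0.6710 = 0.3290 bits/use


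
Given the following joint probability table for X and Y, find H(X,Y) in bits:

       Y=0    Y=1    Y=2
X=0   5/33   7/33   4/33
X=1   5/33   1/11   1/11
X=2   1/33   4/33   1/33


H(X,Y) = -Σ p(x,y) log₂ p(x,y)
  p(0,0)=5/33: -0.1515 × log₂(0.1515) = 0.4125
  p(0,1)=7/33: -0.2121 × log₂(0.2121) = 0.4745
  p(0,2)=4/33: -0.1212 × log₂(0.1212) = 0.3690
  p(1,0)=5/33: -0.1515 × log₂(0.1515) = 0.4125
  p(1,1)=1/11: -0.0909 × log₂(0.0909) = 0.3145
  p(1,2)=1/11: -0.0909 × log₂(0.0909) = 0.3145
  p(2,0)=1/33: -0.0303 × log₂(0.0303) = 0.1529
  p(2,1)=4/33: -0.1212 × log₂(0.1212) = 0.3690
  p(2,2)=1/33: -0.0303 × log₂(0.0303) = 0.1529
H(X,Y) = 2.9723 bits


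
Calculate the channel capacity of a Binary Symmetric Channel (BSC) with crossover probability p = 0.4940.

For BSC with error probability p:
C = 1 - H(p) where H(p) is binary entropy
H(0.4940) = -0.4940 × log₂(0.4940) - 0.5060 × log₂(0.5060)
H(p) = 0.9999
C = 1 - 0.9999 = 0.0001 bits/use


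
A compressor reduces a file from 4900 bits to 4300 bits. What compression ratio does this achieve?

Compression ratio = Original / Compressed
= 4900 / 4300 = 1.14:1


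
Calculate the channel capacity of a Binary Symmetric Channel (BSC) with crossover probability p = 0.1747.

For BSC with error probability p:
C = 1 - H(p) where H(p) is binary entropy
H(0.1747) = -0.1747 × log₂(0.1747) - 0.8253 × log₂(0.8253)
H(p) = 0.6683
C = 1 - 0.6683 = 0.3317 bits/use


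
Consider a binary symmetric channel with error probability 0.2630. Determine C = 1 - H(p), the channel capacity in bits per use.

For BSC with error probability p:
C = 1 - H(p) where H(p) is binary entropy
H(0.2630) = -0.2630 × log₂(0.2630) - 0.7370 × log₂(0.7370)
H(p) = 0.8312
C = 1 - 0.8312 = 0.1688 bits/use


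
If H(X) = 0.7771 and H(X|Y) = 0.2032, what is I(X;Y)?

I(X;Y) = H(X) - H(X|Y)
I(X;Y) = 0.7771 - 0.2032 = 0.5739 bits


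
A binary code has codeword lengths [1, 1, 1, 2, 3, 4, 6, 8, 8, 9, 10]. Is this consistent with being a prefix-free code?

Kraft inequality: Σ 2^(-l_i) ≤ 1 for prefix-free code
Calculating: 2^(-1) + 2^(-1) + 2^(-1) + 2^(-2) + 2^(-3) + 2^(-4) + 2^(-6) + 2^(-8) + 2^(-8) + 2^(-9) + 2^(-10)
= 0.5 + 0.5 + 0.5 + 0.25 + 0.125 + 0.0625 + 0.015625 + 0.00390625 + 0.00390625 + 0.001953125 + 0.0009765625
= 1.9639
Since 1.9639 > 1, prefix-free code does not exist


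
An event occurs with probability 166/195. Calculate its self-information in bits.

Information content I(x) = -log₂(p(x))
I = -log₂(166/195) = -log₂(0.8513)
I = 0.2323 bits


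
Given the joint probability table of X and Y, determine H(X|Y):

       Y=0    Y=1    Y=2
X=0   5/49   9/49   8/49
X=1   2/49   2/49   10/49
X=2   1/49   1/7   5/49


H(X|Y) = Σ_y p(y) H(X|Y=y)
  p(Y=0) = 8/49, H(X|Y=0) = 1.2988
  p(Y=1) = 18/49, H(X|Y=1) = 1.3821
  p(Y=2) = 23/49, H(X|Y=2) = 1.5310
H(X|Y) = 0.1633×1.2988 + 0.3673×1.3821 + 0.4694×1.5310 = 1.4384 bits


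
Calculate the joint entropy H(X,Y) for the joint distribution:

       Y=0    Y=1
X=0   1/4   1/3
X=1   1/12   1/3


H(X,Y) = -Σ p(x,y) log₂ p(x,y)
  p(0,0)=1/4: -0.2500 × log₂(0.2500) = 0.5000
  p(0,1)=1/3: -0.3333 × log₂(0.3333) = 0.5283
  p(1,0)=1/12: -0.0833 × log₂(0.0833) = 0.2987
  p(1,1)=1/3: -0.3333 × log₂(0.3333) = 0.5283
H(X,Y) = 1.8554 bits


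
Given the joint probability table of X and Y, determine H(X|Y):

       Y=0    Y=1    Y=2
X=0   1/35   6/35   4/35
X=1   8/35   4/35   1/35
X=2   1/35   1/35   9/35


H(X|Y) = Σ_y p(y) H(X|Y=y)
  p(Y=0) = 2/7, H(X|Y=0) = 0.9219
  p(Y=1) = 11/35, H(X|Y=1) = 1.3222
  p(Y=2) = 2/5, H(X|Y=2) = 1.1981
H(X|Y) = 0.2857×0.9219 + 0.3143×1.3222 + 0.4000×1.1981 = 1.1582 bits


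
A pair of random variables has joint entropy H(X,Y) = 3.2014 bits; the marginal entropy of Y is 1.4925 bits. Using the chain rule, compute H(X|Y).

Chain rule: H(X,Y) = H(X|Y) + H(Y)
H(X|Y) = H(X,Y) - H(Y) = 3.2014 - 1.4925 = 1.7089 bits


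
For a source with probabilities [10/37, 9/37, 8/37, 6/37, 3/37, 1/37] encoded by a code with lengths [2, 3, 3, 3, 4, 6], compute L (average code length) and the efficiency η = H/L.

Average length L = Σ p_i × l_i = 2.8919 bits
Entropy H = 2.3442 bits
Efficiency η = H/L × 100% = 81.06%


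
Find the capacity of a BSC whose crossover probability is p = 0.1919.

For BSC with error probability p:
C = 1 - H(p) where H(p) is binary entropy
H(0.1919) = -0.1919 × log₂(0.1919) - 0.8081 × log₂(0.8081)
H(p) = 0.7054
C = 1 - 0.7054 = 0.2946 bits/use


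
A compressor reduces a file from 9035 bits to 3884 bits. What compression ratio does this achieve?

Compression ratio = Original / Compressed
= 9035 / 3884 = 2.33:1


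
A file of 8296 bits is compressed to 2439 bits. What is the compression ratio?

Compression ratio = Original / Compressed
= 8296 / 2439 = 3.40:1


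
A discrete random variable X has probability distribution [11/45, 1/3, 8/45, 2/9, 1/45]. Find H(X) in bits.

H(X) = -Σ p(x) log₂ p(x)
  -11/45 × log₂(11/45) = 0.4968
  -1/3 × log₂(1/3) = 0.5283
  -8/45 × log₂(8/45) = 0.4430
  -2/9 × log₂(2/9) = 0.4822
  -1/45 × log₂(1/45) = 0.1220
H(X) = 2.0724 bits


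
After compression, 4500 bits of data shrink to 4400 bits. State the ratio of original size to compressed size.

Compression ratio = Original / Compressed
= 4500 / 4400 = 1.02:1


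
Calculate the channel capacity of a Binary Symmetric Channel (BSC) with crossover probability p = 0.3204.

For BSC with error probability p:
C = 1 - H(p) where H(p) is binary entropy
H(0.3204) = -0.3204 × log₂(0.3204) - 0.6796 × log₂(0.6796)
H(p) = 0.9048
C = 1 - 0.9048 = 0.0952 bits/use


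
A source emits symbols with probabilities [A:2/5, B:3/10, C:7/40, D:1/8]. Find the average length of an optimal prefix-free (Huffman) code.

Huffman tree construction:
Combine smallest probabilities repeatedly
Resulting codes:
  A: 0 (length 1)
  B: 10 (length 2)
  C: 111 (length 3)
  D: 110 (length 3)
Average length = Σ p(s) × length(s) = 1.9000 bits


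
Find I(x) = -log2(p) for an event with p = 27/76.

Information content I(x) = -log₂(p(x))
I = -log₂(27/76) = -log₂(0.3553)
I = 1.4930 bits


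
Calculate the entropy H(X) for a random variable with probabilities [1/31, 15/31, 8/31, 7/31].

H(X) = -Σ p(x) log₂ p(x)
  -1/31 × log₂(1/31) = 0.1598
  -15/31 × log₂(15/31) = 0.5068
  -8/31 × log₂(8/31) = 0.5043
  -7/31 × log₂(7/31) = 0.4848
H(X) = 1.6557 bits


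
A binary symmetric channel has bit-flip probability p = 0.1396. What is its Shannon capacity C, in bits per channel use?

For BSC with error probability p:
C = 1 - H(p) where H(p) is binary entropy
H(0.1396) = -0.1396 × log₂(0.1396) - 0.8604 × log₂(0.8604)
H(p) = 0.5832
C = 1 - 0.5832 = 0.4168 bits/use


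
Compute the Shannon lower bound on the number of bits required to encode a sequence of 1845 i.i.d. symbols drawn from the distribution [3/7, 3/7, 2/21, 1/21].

Entropy H = 1.5800 bits/symbol
Minimum bits = H × n = 1.5800 × 1845
= 2915.10 bits


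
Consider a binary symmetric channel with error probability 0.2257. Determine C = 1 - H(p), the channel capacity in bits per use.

For BSC with error probability p:
C = 1 - H(p) where H(p) is binary entropy
H(0.2257) = -0.2257 × log₂(0.2257) - 0.7743 × log₂(0.7743)
H(p) = 0.7704
C = 1 - 0.7704 = 0.2296 bits/use


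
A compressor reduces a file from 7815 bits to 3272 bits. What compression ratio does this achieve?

Compression ratio = Original / Compressed
= 7815 / 3272 = 2.39:1


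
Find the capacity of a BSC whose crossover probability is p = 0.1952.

For BSC with error probability p:
C = 1 - H(p) where H(p) is binary entropy
H(0.1952) = -0.1952 × log₂(0.1952) - 0.8048 × log₂(0.8048)
H(p) = 0.7122
C = 1 - 0.7122 = 0.2878 bits/use


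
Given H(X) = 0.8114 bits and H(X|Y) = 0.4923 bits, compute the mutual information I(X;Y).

I(X;Y) = H(X) - H(X|Y)
I(X;Y) = 0.8114 - 0.4923 = 0.3191 bits


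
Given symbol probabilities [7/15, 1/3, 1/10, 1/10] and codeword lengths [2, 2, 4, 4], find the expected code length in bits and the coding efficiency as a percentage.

Average length L = Σ p_i × l_i = 2.4000 bits
Entropy H = 1.7058 bits
Efficiency η = H/L × 100% = 71.08%


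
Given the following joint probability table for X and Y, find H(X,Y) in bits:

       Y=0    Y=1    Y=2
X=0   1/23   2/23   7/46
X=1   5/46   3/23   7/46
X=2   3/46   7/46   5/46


H(X,Y) = -Σ p(x,y) log₂ p(x,y)
  p(0,0)=1/23: -0.0435 × log₂(0.0435) = 0.1967
  p(0,1)=2/23: -0.0870 × log₂(0.0870) = 0.3064
  p(0,2)=7/46: -0.1522 × log₂(0.1522) = 0.4133
  p(1,0)=5/46: -0.1087 × log₂(0.1087) = 0.3480
  p(1,1)=3/23: -0.1304 × log₂(0.1304) = 0.3833
  p(1,2)=7/46: -0.1522 × log₂(0.1522) = 0.4133
  p(2,0)=3/46: -0.0652 × log₂(0.0652) = 0.2569
  p(2,1)=7/46: -0.1522 × log₂(0.1522) = 0.4133
  p(2,2)=5/46: -0.1087 × log₂(0.1087) = 0.3480
H(X,Y) = 3.0792 bits


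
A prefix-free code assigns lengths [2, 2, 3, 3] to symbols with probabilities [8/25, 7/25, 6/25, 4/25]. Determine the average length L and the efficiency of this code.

Average length L = Σ p_i × l_i = 2.4000 bits
Entropy H = 1.9574 bits
Efficiency η = H/L × 100% = 81.56%


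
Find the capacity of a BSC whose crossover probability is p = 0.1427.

For BSC with error probability p:
C = 1 - H(p) where H(p) is binary entropy
H(0.1427) = -0.1427 × log₂(0.1427) - 0.8573 × log₂(0.8573)
H(p) = 0.5913
C = 1 - 0.5913 = 0.4087 bits/use


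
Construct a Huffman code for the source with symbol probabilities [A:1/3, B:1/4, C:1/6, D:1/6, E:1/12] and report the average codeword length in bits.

Huffman tree construction:
Combine smallest probabilities repeatedly
Resulting codes:
  A: 11 (length 2)
  B: 01 (length 2)
  C: 101 (length 3)
  D: 00 (length 2)
  E: 100 (length 3)
Average length = Σ p(s) × length(s) = 2.2500 bits


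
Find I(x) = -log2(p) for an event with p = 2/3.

Information content I(x) = -log₂(p(x))
I = -log₂(2/3) = -log₂(0.6667)
I = 0.5850 bits


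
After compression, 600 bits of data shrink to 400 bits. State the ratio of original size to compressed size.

Compression ratio = Original / Compressed
= 600 / 400 = 1.50:1


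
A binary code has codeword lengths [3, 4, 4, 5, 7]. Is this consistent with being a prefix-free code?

Kraft inequality: Σ 2^(-l_i) ≤ 1 for prefix-free code
Calculating: 2^(-3) + 2^(-4) + 2^(-4) + 2^(-5) + 2^(-7)
= 0.125 + 0.0625 + 0.0625 + 0.03125 + 0.0078125
= 0.2891
Since 0.2891 ≤ 1, prefix-free code exists


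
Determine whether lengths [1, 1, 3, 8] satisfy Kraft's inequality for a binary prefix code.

Kraft inequality: Σ 2^(-l_i) ≤ 1 for prefix-free code
Calculating: 2^(-1) + 2^(-1) + 2^(-3) + 2^(-8)
= 0.5 + 0.5 + 0.125 + 0.00390625
= 1.1289
Since 1.1289 > 1, prefix-free code does not exist


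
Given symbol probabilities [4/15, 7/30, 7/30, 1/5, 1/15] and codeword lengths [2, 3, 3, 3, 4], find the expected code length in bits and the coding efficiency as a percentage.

Average length L = Σ p_i × l_i = 2.8000 bits
Entropy H = 2.2131 bits
Efficiency η = H/L × 100% = 79.04%


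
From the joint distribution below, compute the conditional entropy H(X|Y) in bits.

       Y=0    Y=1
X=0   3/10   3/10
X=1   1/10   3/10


H(X|Y) = Σ_y p(y) H(X|Y=y)
  p(Y=0) = 2/5, H(X|Y=0) = 0.8113
  p(Y=1) = 3/5, H(X|Y=1) = 1.0000
H(X|Y) = 0.4000×0.8113 + 0.6000×1.0000 = 0.9245 bits


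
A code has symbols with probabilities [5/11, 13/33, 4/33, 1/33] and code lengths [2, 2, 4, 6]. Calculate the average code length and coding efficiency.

Average length L = Σ p_i × l_i = 2.3636 bits
Entropy H = 1.5684 bits
Efficiency η = H/L × 100% = 66.35%


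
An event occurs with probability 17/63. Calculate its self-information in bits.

Information content I(x) = -log₂(p(x))
I = -log₂(17/63) = -log₂(0.2698)
I = 1.8898 bits


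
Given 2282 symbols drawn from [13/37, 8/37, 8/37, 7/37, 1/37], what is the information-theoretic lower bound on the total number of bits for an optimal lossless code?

Entropy H = 2.0809 bits/symbol
Minimum bits = H × n = 2.0809 × 2282
= 4748.57 bits


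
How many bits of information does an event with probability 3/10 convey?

Information content I(x) = -log₂(p(x))
I = -log₂(3/10) = -log₂(0.3000)
I = 1.7370 bits


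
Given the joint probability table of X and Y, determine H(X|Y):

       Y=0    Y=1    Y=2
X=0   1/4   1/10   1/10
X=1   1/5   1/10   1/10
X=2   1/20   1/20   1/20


H(X|Y) = Σ_y p(y) H(X|Y=y)
  p(Y=0) = 1/2, H(X|Y=0) = 1.3610
  p(Y=1) = 1/4, H(X|Y=1) = 1.5219
  p(Y=2) = 1/4, H(X|Y=2) = 1.5219
H(X|Y) = 0.5000×1.3610 + 0.2500×1.5219 + 0.2500×1.5219 = 1.4414 bits


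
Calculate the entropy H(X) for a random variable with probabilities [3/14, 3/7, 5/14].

H(X) = -Σ p(x) log₂ p(x)
  -3/14 × log₂(3/14) = 0.4762
  -3/7 × log₂(3/7) = 0.5239
  -5/14 × log₂(5/14) = 0.5305
H(X) = 1.5306 bits


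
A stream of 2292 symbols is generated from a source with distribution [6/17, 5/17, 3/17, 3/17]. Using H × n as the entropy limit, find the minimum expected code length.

Entropy H = 1.9328 bits/symbol
Minimum bits = H × n = 1.9328 × 2292
= 4429.99 bits


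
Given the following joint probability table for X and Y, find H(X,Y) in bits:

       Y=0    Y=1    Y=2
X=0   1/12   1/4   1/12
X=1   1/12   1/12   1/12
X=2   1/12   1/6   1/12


H(X,Y) = -Σ p(x,y) log₂ p(x,y)
  p(0,0)=1/12: -0.0833 × log₂(0.0833) = 0.2987
  p(0,1)=1/4: -0.2500 × log₂(0.2500) = 0.5000
  p(0,2)=1/12: -0.0833 × log₂(0.0833) = 0.2987
  p(1,0)=1/12: -0.0833 × log₂(0.0833) = 0.2987
  p(1,1)=1/12: -0.0833 × log₂(0.0833) = 0.2987
  p(1,2)=1/12: -0.0833 × log₂(0.0833) = 0.2987
  p(2,0)=1/12: -0.0833 × log₂(0.0833) = 0.2987
  p(2,1)=1/6: -0.1667 × log₂(0.1667) = 0.4308
  p(2,2)=1/12: -0.0833 × log₂(0.0833) = 0.2987
H(X,Y) = 3.0221 bits


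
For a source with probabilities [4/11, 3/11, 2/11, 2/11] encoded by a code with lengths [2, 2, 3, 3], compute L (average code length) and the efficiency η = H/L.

Average length L = Σ p_i × l_i = 2.3636 bits
Entropy H = 1.9363 bits
Efficiency η = H/L × 100% = 81.92%


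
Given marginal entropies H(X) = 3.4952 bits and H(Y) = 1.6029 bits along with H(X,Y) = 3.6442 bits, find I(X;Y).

I(X;Y) = H(X) + H(Y) - H(X,Y)
I(X;Y) = 3.4952 + 1.6029 - 3.6442 = 1.4539 bits


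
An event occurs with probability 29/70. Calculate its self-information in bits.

Information content I(x) = -log₂(p(x))
I = -log₂(29/70) = -log₂(0.4143)
I = 1.2713 bits


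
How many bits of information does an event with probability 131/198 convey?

Information content I(x) = -log₂(p(x))
I = -log₂(131/198) = -log₂(0.6616)
I = 0.5959 bits


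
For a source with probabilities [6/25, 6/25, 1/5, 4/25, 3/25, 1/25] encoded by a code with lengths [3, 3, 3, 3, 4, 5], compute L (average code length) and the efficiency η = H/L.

Average length L = Σ p_i × l_i = 3.2000 bits
Entropy H = 2.4285 bits
Efficiency η = H/L × 100% = 75.89%


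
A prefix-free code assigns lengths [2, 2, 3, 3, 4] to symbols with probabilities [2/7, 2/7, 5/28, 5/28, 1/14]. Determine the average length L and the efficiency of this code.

Average length L = Σ p_i × l_i = 2.5000 bits
Entropy H = 2.1924 bits
Efficiency η = H/L × 100% = 87.70%


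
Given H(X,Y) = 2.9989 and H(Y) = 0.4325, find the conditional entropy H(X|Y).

Chain rule: H(X,Y) = H(X|Y) + H(Y)
H(X|Y) = H(X,Y) - H(Y) = 2.9989 - 0.4325 = 2.5664 bits


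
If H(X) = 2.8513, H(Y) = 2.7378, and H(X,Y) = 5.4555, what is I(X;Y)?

I(X;Y) = H(X) + H(Y) - H(X,Y)
I(X;Y) = 2.8513 + 2.7378 - 5.4555 = 0.1336 bits


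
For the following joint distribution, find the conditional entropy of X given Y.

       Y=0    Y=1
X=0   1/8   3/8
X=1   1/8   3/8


H(X|Y) = Σ_y p(y) H(X|Y=y)
  p(Y=0) = 1/4, H(X|Y=0) = 1.0000
  p(Y=1) = 3/4, H(X|Y=1) = 1.0000
H(X|Y) = 0.2500×1.0000 + 0.7500×1.0000 = 1.0000 bits


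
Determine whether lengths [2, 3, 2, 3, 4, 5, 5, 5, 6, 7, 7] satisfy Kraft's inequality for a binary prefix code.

Kraft inequality: Σ 2^(-l_i) ≤ 1 for prefix-free code
Calculating: 2^(-2) + 2^(-3) + 2^(-2) + 2^(-3) + 2^(-4) + 2^(-5) + 2^(-5) + 2^(-5) + 2^(-6) + 2^(-7) + 2^(-7)
= 0.25 + 0.125 + 0.25 + 0.125 + 0.0625 + 0.03125 + 0.03125 + 0.03125 + 0.015625 + 0.0078125 + 0.0078125
= 0.9375
Since 0.9375 ≤ 1, prefix-free code exists


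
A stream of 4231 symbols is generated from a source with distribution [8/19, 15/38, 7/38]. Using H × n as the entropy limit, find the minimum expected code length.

Entropy H = 1.5044 bits/symbol
Minimum bits = H × n = 1.5044 × 4231
= 6365.03 bits


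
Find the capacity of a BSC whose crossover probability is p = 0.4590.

For BSC with error probability p:
C = 1 - H(p) where H(p) is binary entropy
H(0.4590) = -0.4590 × log₂(0.4590) - 0.5410 × log₂(0.5410)
H(p) = 0.9951
C = 1 - 0.9951 = 0.0049 bits/use


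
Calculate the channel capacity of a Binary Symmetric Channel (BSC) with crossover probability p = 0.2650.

For BSC with error probability p:
C = 1 - H(p) where H(p) is binary entropy
H(0.2650) = -0.2650 × log₂(0.2650) - 0.7350 × log₂(0.7350)
H(p) = 0.8342
C = 1 - 0.8342 = 0.1658 bits/use
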